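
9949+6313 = 16262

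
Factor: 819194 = 2^1 * 409597^1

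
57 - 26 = 31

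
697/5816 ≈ 0.120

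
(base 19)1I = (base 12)31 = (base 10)37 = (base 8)45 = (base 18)21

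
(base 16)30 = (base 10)48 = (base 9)53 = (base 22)24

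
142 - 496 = -354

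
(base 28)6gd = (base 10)5165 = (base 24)8n5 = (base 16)142d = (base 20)ci5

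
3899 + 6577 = 10476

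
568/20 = 28 + 2/5 = 28.40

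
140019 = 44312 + 95707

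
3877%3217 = 660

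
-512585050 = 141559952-654145002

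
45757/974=46+953/974 ≈ 46.98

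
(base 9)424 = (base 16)15a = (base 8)532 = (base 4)11122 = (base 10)346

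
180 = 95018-94838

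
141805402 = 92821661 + 48983741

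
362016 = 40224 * 9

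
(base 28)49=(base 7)232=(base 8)171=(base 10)121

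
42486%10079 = 2170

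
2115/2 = 1057 + 1/2 = 1057.50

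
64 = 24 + 40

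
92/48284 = 23/12071 ≈ 0.00191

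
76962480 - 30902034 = 46060446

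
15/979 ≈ 0.0153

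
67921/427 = 9703/61≈159.07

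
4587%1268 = 783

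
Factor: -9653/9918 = -1 * 2^(-1) * 3^(-2) * 7^2 * 19^(-1) * 29^(-1) * 197^1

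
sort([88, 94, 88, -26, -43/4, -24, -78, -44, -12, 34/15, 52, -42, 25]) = [-78, -44, -42, -26, -24, -12, -43/4, 34/15, 25, 52, 88, 88, 94]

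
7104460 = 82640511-75536051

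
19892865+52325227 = 72218092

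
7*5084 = 35588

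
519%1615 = 519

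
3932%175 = 82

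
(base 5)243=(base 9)81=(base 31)2b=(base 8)111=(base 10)73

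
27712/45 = 615 + 37/45≈615.82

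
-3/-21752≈0.000138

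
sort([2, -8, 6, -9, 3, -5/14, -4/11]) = [-9, -8, -4/11, -5/14, 2, 3, 6]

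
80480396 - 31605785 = 48874611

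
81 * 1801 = 145881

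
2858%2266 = 592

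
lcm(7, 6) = 42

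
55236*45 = 2485620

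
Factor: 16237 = 13^1*1249^1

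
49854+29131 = 78985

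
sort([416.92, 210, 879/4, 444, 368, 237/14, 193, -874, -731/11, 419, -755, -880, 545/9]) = [-880, -874, -755, -731/11, 237/14, 545/9, 193, 210, 879/4, 368, 416.92, 419, 444]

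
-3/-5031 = 1/1677 ≈ 0.000596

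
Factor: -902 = -1*2^1*11^1*41^1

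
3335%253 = 46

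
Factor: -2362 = -1 * 2^1 * 1181^1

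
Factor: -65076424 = -1*2^3*7^1*1162079^1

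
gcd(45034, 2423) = 1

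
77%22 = 11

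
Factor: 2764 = 2^2 * 691^1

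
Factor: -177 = -1 * 3^1 * 59^1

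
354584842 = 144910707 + 209674135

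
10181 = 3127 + 7054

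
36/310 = 18/155 ≈ 0.116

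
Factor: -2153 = -1*2153^1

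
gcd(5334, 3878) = 14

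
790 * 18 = 14220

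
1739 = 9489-7750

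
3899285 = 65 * 59989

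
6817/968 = 7 + 41/968 ≈ 7.04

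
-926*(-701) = 649126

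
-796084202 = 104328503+-900412705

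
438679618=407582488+31097130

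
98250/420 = 3275/14 ≈ 233.93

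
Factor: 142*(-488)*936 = -1*2^7*3^2*13^1*61^1*71^1 = -64861056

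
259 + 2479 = 2738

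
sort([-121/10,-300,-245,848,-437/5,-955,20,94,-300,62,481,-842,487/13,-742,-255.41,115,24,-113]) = [-955,-842,-742,-300,-300,-255.41,-245,-113,-437/5,-121/10,20,24,487/13,62,94,115,481,848]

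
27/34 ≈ 0.794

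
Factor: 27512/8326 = 2^2 * 19^1 * 23^(-1) = 76/23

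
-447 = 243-690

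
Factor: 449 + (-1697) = -1*2^5*3^1*13^1 = -1248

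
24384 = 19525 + 4859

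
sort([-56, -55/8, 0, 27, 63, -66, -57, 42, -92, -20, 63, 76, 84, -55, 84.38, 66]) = [-92, -66, -57, -56, -55, -20, -55/8, 0, 27, 42, 63, 63, 66, 76, 84, 84.38]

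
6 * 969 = 5814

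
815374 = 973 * 838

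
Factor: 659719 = 17^1 * 151^1 * 257^1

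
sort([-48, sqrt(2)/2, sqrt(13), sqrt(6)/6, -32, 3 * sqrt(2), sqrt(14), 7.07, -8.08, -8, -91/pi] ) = [-48, -32, -91/pi, -8.08, -8, sqrt(6)/6, sqrt(2)/2, sqrt(13), sqrt(14), 3 * sqrt(2), 7.07] 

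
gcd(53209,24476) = 1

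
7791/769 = 10 + 101/769 ≈ 10.13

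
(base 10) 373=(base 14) 1c9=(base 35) an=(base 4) 11311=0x175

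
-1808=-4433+2625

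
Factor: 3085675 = 5^2*123427^1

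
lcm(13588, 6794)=13588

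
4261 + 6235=10496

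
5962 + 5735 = 11697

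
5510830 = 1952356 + 3558474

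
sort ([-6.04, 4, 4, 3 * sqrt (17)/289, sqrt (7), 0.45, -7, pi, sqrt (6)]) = [-7, -6.04, 3 * sqrt (17)/289, 0.45, sqrt (6), sqrt (7), pi, 4, 4]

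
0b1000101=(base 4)1011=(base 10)69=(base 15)49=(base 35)1y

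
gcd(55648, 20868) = 6956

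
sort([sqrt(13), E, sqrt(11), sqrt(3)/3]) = [sqrt(3)/3, E, sqrt(11), sqrt(13)]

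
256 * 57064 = 14608384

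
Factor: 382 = 2^1 * 191^1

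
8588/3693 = 2 + 1202/3693 ≈ 2.33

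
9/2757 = 3/919 ≈ 0.00326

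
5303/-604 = -8 - 471/604 ≈ -8.78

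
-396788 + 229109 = -167679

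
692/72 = 9 + 11/18 ≈ 9.61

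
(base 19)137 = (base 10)425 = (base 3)120202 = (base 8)651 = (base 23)ib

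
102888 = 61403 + 41485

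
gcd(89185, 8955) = 5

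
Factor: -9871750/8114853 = -1*2^1*3^(-1)*5^3*7^1*433^(-1)*5641^1*6247^(-1)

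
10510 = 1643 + 8867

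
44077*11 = 484847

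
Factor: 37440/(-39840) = -1 * 2^1 * 3^1 * 13^1 * 83^(-1) = -78/83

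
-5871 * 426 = -2501046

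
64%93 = 64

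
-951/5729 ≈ -0.166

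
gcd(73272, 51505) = 1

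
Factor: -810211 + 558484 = -1 * 3^1 * 7^1 * 11987^1 = -251727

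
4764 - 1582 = 3182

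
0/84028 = 0 = 0.00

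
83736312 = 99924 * 838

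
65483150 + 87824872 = 153308022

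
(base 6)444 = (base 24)74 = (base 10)172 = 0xac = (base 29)5r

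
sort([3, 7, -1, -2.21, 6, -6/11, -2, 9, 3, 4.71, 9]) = [-2.21, -2, -1, -6/11, 3, 3, 4.71, 6, 7, 9, 9]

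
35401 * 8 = 283208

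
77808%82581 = 77808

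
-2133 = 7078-9211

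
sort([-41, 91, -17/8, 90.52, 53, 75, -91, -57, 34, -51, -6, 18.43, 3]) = [-91, -57, -51, -41, -6, -17/8, 3, 18.43, 34, 53, 75, 90.52, 91]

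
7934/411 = 19 + 125/411 ≈ 19.30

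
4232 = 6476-2244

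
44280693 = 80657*549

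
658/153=4 + 46/153 ≈ 4.30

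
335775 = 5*67155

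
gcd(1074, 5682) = 6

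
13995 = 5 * 2799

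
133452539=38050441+95402098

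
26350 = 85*310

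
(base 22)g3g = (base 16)1e92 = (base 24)de2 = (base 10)7826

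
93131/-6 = -15521-5/6 ≈ -15521.83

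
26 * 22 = 572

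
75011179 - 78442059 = -3430880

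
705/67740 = 47/4516≈0.0104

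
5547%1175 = 847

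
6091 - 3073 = 3018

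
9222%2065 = 962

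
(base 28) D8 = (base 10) 372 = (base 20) IC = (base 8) 564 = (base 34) AW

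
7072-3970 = 3102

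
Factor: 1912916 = 2^2 * 103^1 * 4643^1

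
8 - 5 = 3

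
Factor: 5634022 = 2^1*2817011^1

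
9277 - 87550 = -78273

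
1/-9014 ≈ -0.000111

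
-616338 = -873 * 706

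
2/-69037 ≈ -0.0000290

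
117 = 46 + 71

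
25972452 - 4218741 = 21753711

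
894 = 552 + 342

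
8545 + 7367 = 15912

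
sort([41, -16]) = [-16, 41]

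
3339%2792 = 547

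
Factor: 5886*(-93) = -1*2^1*3^4*31^1*109^1 = -547398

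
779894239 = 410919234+368975005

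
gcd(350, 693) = 7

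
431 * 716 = 308596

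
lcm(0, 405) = 0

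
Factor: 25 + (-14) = 11^1 = 11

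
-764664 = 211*(-3624)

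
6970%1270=620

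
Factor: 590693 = 89^1 * 6637^1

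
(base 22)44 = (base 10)92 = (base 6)232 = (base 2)1011100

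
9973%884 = 249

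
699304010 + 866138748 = 1565442758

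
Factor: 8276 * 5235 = 2^2 * 3^1 * 5^1 * 349^1 * 2069^1 = 43324860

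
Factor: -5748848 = -1 * 2^4 * 7^1 * 51329^1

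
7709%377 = 169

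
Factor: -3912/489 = -1 * 2^3 = -8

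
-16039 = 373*(-43) 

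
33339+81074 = 114413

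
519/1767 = 173/589 ≈ 0.294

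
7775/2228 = 3 + 1091/2228 ≈ 3.49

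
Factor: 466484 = 2^2 * 139^1 * 839^1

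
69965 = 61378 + 8587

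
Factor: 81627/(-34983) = -1 * 3^(-1) * 7^1 = -7/3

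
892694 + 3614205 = 4506899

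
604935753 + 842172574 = 1447108327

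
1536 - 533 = 1003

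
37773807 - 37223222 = 550585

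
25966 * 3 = 77898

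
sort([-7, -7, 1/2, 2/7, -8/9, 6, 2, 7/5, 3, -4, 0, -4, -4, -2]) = [-7, -7, -4, -4, -4, -2, -8/9, 0, 2/7, 1/2, 7/5, 2, 3, 6]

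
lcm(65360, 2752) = 261440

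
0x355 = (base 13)508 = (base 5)11403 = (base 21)1jd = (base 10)853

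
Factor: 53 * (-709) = -1 * 53^1 * 709^1 = -37577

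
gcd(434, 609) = 7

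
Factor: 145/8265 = 3^(-1)*19^(-1) = 1/57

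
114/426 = 19/71 ≈ 0.268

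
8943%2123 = 451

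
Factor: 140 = 2^2*5^1*7^1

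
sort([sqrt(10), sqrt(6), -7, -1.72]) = [-7, -1.72, sqrt(6), sqrt(10)]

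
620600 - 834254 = -213654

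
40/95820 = 2/4791 ≈ 0.000417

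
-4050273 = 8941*(-453) 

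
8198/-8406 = -4099/4203 ≈ -0.975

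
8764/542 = 4382/271 ≈ 16.17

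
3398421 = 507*6703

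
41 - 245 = -204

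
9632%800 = 32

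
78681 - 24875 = 53806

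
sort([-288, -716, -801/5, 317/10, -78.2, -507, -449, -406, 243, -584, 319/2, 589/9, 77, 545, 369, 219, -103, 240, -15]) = [-716, -584, -507, -449, -406, -288, -801/5, -103, -78.2, -15, 317/10, 589/9, 77, 319/2, 219, 240, 243, 369, 545]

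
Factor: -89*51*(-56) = 2^3*3^1*7^1*17^1*89^1 = 254184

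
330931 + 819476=1150407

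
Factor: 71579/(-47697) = -1*3^(-1)*13^(-1)*31^1*1223^(-1)*2309^1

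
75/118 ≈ 0.636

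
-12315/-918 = 13 + 127/306 ≈ 13.42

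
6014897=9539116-3524219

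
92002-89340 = 2662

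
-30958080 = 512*(-60465)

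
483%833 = 483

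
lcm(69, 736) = 2208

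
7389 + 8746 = 16135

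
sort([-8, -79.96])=[-79.96, -8]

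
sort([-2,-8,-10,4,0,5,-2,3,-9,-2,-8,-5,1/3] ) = [-10,-9,-8,-8,-5,-2,-2,-2,0,1/3,3,4,5] 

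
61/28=2 + 5/28≈2.18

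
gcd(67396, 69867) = 7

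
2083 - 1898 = 185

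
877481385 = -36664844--914146229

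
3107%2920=187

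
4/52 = 1/13 ≈ 0.0769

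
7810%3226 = 1358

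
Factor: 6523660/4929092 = 5^1 * 7^ (-1) * 11^1 * 13^1 * 401^ (-1) * 439^ (-1) * 2281^1 = 1630915/1232273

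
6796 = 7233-437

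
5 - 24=-19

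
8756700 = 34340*255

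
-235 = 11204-11439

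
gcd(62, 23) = 1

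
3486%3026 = 460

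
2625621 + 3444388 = 6070009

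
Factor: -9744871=-1 * 9744871^1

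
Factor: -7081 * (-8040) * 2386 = 2^4 * 3^1 * 5^1 * 67^1 * 73^1 * 97^1 * 1193^1 = 135837938640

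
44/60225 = 4/5475 ≈ 0.000731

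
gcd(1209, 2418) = 1209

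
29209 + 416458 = 445667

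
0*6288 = 0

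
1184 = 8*148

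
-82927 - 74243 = -157170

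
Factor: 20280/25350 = 2^2 * 5^(-1) = 4/5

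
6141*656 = 4028496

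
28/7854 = 2/561 ≈ 0.00357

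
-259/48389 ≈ -0.00535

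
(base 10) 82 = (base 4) 1102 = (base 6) 214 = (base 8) 122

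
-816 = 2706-3522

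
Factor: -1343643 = -1 * 3^1 * 7^1 * 109^1 * 587^1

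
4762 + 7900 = 12662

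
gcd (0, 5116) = 5116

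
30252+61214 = 91466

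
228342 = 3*76114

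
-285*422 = -120270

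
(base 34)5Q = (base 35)5L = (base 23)8C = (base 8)304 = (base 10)196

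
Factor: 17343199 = 17343199^1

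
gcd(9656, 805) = 1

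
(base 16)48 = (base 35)22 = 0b1001000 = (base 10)72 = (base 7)132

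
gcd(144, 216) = 72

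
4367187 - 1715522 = 2651665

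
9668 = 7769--1899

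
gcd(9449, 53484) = 1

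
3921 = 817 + 3104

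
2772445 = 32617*85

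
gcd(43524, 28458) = 1674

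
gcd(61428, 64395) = 3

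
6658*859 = 5719222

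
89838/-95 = -945 - 63/95 ≈ -945.66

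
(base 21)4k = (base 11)95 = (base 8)150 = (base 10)104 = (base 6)252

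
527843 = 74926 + 452917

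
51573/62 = 831 + 51/62 ≈ 831.82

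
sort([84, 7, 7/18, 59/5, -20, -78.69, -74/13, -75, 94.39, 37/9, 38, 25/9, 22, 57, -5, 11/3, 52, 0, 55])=[-78.69, -75, -20, -74/13, -5, 0, 7/18, 25/9, 11/3, 37/9, 7, 59/5, 22, 38, 52, 55, 57, 84, 94.39]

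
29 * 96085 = 2786465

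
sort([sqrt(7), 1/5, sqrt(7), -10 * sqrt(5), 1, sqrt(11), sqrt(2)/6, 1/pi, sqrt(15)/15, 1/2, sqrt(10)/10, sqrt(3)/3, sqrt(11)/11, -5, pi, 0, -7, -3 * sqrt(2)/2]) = [-10 * sqrt(5), -7, -5, -3 * sqrt(2)/2, 0, 1/5, sqrt(2)/6, sqrt(15)/15, sqrt(11)/11, sqrt(10)/10, 1/pi, 1/2, sqrt(3)/3, 1, sqrt(7), sqrt(7), pi, sqrt(11)]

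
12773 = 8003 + 4770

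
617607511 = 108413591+509193920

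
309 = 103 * 3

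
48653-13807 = 34846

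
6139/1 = 6139 = 6139.00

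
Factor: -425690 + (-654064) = -1 * 2^1 * 3^1 * 13^1 * 109^1 * 127^1 = -1079754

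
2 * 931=1862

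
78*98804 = 7706712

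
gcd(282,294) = 6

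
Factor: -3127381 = -1*19^1*164599^1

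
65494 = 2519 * 26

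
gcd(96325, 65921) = 1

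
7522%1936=1714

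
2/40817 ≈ 0.0000490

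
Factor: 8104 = 2^3*1013^1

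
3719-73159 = -69440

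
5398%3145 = 2253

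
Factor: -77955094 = -1 * 2^1 * 7^1 * 73^1 * 83^1 * 919^1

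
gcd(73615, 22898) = 1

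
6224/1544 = 778/193 ≈ 4.03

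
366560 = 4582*80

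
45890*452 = 20742280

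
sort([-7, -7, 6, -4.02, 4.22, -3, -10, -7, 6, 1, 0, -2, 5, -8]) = [-10, -8, -7, -7, -7, -4.02, -3, -2, 0, 1, 4.22, 5, 6, 6]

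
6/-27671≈-0.000217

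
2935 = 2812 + 123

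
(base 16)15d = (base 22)fj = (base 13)20b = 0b101011101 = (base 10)349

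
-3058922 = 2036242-5095164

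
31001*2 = 62002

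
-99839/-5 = 19967 + 4/5 = 19967.80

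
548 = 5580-5032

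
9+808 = 817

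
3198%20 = 18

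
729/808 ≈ 0.902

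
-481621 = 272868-754489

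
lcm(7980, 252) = 23940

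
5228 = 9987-4759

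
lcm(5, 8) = 40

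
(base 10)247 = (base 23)ah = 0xf7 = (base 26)9d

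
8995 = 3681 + 5314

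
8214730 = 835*9838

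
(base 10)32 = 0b100000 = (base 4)200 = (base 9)35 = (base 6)52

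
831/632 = 1 + 199/632 ≈ 1.31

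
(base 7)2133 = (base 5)11014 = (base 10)759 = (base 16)2f7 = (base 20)1hj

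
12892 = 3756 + 9136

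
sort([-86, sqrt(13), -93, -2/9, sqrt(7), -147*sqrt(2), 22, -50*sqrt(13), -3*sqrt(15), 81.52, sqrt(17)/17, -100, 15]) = [-147*sqrt(2), -50*sqrt(13), -100, -93, -86, -3*sqrt(15), -2/9, sqrt(17)/17, sqrt(7), sqrt(13), 15, 22, 81.52]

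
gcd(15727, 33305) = 1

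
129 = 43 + 86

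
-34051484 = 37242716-71294200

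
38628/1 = 38628 = 38628.00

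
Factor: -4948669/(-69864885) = 3^(-2)*5^(-1)*11^1*449879^1*1552553^(-1)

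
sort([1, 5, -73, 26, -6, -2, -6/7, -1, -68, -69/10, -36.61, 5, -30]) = [-73, -68, -36.61, -30, -69/10, -6, -2, -1, -6/7, 1, 5, 5, 26]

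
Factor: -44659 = -1*17^1*37^1*71^1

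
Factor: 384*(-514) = -1*2^8*3^1*257^1 = -197376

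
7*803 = 5621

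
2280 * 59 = 134520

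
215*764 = 164260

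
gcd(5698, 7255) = 1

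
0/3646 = 0 = 0.00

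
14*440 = 6160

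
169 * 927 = 156663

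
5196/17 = 305 + 11/17 ≈ 305.65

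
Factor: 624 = 2^4*3^1*13^1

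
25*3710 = 92750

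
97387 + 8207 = 105594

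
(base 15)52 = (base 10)77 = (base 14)57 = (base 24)35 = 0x4d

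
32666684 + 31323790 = 63990474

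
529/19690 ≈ 0.0269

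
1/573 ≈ 0.00175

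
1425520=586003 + 839517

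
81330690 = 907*89670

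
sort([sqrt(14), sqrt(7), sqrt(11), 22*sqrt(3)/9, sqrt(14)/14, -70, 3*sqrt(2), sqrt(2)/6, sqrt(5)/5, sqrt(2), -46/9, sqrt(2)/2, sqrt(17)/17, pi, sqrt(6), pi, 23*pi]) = [-70, -46/9, sqrt(2)/6, sqrt(17)/17, sqrt(14)/14, sqrt(5)/5, sqrt(2)/2, sqrt(2), sqrt(6), sqrt(7), pi, pi, sqrt(11), sqrt(14), 22*sqrt(3)/9, 3*sqrt(2), 23*pi]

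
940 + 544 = 1484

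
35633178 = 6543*5446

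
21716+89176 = 110892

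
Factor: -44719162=-1*2^1*37^1*604313^1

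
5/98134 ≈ 0.0000510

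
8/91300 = 2/22825 ≈ 0.0000876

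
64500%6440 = 100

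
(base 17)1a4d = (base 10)7884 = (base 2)1111011001100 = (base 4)1323030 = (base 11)5a18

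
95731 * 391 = 37430821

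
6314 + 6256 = 12570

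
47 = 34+13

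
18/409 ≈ 0.0440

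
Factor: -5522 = -1 * 2^1 * 11^1 * 251^1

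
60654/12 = 5054 + 1/2 = 5054.50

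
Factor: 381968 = 2^4*23873^1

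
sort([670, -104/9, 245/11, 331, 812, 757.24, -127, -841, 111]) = [-841, -127, -104/9, 245/11, 111, 331, 670, 757.24, 812]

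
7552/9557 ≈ 0.790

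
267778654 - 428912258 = -161133604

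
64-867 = -803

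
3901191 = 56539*69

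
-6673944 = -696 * 9589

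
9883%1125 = 883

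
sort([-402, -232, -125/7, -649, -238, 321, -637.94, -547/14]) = [-649, -637.94, -402, -238, -232, -547/14, -125/7, 321]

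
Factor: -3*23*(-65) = 3^1*5^1*13^1*23^1 = 4485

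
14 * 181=2534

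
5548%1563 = 859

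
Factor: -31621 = -1 * 103^1 * 307^1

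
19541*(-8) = -156328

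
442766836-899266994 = -456500158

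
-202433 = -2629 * 77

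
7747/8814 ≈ 0.879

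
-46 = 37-83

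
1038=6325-5287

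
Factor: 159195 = 3^1*5^1*10613^1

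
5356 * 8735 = 46784660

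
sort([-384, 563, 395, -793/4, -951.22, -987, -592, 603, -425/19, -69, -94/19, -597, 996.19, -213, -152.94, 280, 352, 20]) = [-987, -951.22, -597, -592, -384, -213, -793/4, -152.94, -69, -425/19, -94/19, 20, 280, 352, 395, 563, 603, 996.19]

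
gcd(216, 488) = 8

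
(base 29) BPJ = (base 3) 111201012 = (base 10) 9995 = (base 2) 10011100001011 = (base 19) 18D1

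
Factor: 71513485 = 5^1 * 3557^1 * 4021^1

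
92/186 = 46/93 ≈ 0.495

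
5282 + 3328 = 8610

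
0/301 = 0 = 0.00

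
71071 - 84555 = -13484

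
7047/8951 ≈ 0.787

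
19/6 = 3 + 1/6 ≈ 3.17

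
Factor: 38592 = 2^6*3^2*67^1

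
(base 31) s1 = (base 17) 302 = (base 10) 869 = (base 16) 365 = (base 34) pj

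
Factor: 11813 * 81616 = 2^4 * 5101^1 * 11813^1 = 964129808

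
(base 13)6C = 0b1011010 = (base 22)42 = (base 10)90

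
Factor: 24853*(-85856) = -1*2^5*29^1*857^1*2683^1 = -2133779168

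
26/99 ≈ 0.263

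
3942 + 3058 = 7000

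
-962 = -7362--6400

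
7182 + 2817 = 9999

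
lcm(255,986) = 14790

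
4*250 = 1000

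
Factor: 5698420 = 2^2 * 5^1 * 7^1 * 13^1 * 31^1 * 101^1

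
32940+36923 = 69863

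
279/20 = 13 + 19/20 = 13.95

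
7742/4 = 1935+1/2 = 1935.50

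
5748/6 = 958 = 958.00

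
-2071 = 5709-7780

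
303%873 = 303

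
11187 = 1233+9954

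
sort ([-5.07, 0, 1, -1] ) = [-5.07, -1, 0, 1] 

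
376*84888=31917888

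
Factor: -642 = -1 * 2^1 * 3^1 * 107^1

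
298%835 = 298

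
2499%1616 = 883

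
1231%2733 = 1231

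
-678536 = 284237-962773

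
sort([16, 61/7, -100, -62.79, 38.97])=[-100, -62.79, 61/7, 16, 38.97]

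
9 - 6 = 3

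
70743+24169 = 94912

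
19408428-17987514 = 1420914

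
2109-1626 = 483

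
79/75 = 1 + 4/75 ≈ 1.05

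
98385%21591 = 12021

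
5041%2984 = 2057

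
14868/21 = 708 = 708.00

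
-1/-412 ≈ 0.00243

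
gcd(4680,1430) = 130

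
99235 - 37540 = 61695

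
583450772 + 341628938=925079710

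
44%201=44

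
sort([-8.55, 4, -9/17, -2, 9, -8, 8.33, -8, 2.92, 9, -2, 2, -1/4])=[-8.55, -8, -8, -2, -2, -9/17, -1/4, 2, 2.92, 4, 8.33, 9, 9]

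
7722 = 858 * 9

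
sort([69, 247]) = [69, 247]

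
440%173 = 94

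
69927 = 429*163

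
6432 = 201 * 32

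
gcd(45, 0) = 45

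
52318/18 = 2906 + 5/9 ≈ 2906.56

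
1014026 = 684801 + 329225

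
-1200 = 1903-3103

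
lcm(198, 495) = 990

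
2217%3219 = 2217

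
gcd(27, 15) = 3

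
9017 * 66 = 595122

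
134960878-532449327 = -397488449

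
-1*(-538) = 538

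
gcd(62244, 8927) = 1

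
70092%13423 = 2977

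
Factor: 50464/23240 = 2^2*5^(-1)*7^(-1)*19^1 = 76/35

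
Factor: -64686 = -1 * 2^1 * 3^1 * 10781^1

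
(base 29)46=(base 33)3n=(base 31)3t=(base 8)172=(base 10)122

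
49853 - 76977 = -27124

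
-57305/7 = -8186-3/7 ≈ -8186.43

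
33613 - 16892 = 16721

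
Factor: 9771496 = 2^3 * 7^1 * 174491^1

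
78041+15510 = 93551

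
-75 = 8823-8898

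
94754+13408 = 108162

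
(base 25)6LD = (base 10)4288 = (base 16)10C0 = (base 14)17C4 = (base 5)114123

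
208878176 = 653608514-444730338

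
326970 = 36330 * 9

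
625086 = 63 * 9922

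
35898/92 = 390 + 9/46 ≈ 390.20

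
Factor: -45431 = -1*181^1*251^1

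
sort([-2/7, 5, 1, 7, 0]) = [-2/7, 0, 1, 5, 7]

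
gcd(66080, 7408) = 16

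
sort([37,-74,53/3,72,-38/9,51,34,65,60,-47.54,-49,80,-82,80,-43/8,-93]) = [-93,-82,-74,-49,-47.54,-43/8,-38/9,53/3,34,37,51,60,65,72,80,80]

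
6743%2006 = 725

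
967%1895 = 967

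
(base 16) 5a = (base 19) 4e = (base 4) 1122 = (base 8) 132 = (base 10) 90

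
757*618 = 467826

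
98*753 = 73794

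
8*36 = 288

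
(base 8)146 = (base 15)6c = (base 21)4i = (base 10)102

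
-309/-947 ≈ 0.326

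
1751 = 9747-7996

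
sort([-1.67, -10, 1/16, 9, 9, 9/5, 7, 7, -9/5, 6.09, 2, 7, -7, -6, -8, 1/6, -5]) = [-10, -8, -7, -6, -5, -9/5, -1.67, 1/16, 1/6, 9/5, 2, 6.09, 7, 7, 7, 9, 9]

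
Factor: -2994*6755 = -1*2^1*3^1*5^1*7^1*193^1*499^1 = -20224470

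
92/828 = 1/9 ≈ 0.111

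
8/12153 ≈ 0.000658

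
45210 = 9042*5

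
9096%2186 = 352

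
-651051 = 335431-986482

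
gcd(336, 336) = 336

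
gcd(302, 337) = 1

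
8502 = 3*2834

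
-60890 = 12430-73320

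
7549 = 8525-976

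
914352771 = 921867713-7514942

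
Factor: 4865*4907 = 5^1*7^2*139^1*701^1 = 23872555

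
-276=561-837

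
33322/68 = 16661/34 ≈ 490.03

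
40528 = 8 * 5066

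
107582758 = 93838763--13743995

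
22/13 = 1 + 9/13 ≈ 1.69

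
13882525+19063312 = 32945837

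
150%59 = 32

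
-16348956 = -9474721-6874235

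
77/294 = 11/42 ≈ 0.262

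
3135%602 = 125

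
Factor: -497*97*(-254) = 2^1*7^1*71^1*97^1*127^1 = 12245086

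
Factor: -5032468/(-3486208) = 2^(-7)*7^1*11^(-1)*191^1*619^(-1)*941^1 = 1258117/871552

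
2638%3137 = 2638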